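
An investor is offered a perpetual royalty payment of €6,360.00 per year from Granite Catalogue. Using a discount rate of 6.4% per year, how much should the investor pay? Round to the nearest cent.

€99375.00

Level perpetuity: PV = C / r = €6,360.00 / 0.064 = €99,375.00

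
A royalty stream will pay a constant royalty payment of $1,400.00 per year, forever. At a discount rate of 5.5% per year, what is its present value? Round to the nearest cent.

$25454.55

Level perpetuity: PV = C / r = $1,400.00 / 0.055 = $25,454.55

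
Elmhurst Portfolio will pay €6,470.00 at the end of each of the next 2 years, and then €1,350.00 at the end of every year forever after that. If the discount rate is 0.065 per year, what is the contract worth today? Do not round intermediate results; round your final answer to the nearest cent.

PV of 2-year annuity: €6,470.00 × [1 − (1+0.065)^−2] / 0.065 = 11779.45293
Perpetuity value at year 2: €1,350.00 / 0.065 = 20769.23077
PV of perpetuity: 20769.23077 / (1+0.065)^2 = 18311.38510
Total PV = 11779.45293 + 18311.38510 = 30090.83803

€30090.84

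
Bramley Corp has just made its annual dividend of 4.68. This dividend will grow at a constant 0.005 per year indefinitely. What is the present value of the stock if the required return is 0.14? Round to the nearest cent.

D₁ = D₀ × (1 + g) = 4.68 × 1.005 = 4.7034
Growing perpetuity: P = D₁ / (r − g) = 4.7034 / (0.14 − 0.005) = 34.84

34.84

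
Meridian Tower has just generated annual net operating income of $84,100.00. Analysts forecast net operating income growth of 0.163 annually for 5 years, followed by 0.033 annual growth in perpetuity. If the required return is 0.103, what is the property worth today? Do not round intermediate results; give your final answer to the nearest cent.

$2111713.46

D_1 = 97808.30000
D_2 = 113751.05290
D_3 = 132292.47452
D_4 = 153856.14787
D_5 = 178934.69997
Terminal value at year 5: TV = D_5×(1+g_2)/(r−g_2) = 184839.54507/0.07 = 2640564.92960
P_0 = D_1/(1+r)^1 + D_2/(1+r)^2 + D_3/(1+r)^3 + D_4/(1+r)^4 + D_5/(1+r)^5 + TV/(1+r)^5
    = 88674.79601 + 93498.44765 + 98584.49195 + 103947.20230 + 109601.62854 + 1617406.88967 = 2111713.45612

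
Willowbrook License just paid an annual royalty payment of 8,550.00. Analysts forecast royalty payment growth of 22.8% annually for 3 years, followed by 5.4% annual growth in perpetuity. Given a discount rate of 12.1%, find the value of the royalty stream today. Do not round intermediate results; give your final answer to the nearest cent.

207677.00

D_1 = 10499.40000
D_2 = 12893.26320
D_3 = 15832.92721
Terminal value at year 3: TV = D_3×(1+g_2)/(r−g_2) = 16687.90528/0.067 = 249073.21312
P_0 = D_1/(1+r)^1 + D_2/(1+r)^2 + D_3/(1+r)^3 + TV/(1+r)^3
    = 9366.10169 + 10260.10070 + 11239.43234 + 176811.36849 = 207677.00323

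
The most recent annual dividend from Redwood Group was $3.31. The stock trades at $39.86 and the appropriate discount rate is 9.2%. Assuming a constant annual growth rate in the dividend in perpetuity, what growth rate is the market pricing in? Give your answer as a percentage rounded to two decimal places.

P = D₀(1+g)/(r−g) ⇒ P(r−g) = D₀(1+g) ⇒ g(P+D₀) = P·r − D₀
g = (P·r − D₀)/(P + D₀) = ($39.86×0.092 − $3.31) / ($39.86 + $3.31) = 0.008272

0.83%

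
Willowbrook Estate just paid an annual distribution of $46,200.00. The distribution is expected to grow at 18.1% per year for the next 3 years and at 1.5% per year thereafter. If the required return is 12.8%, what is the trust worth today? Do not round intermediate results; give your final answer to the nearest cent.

D_1 = 54562.20000
D_2 = 64437.95820
D_3 = 76101.22863
Terminal value at year 3: TV = D_3×(1+g_2)/(r−g_2) = 77242.74706/0.113 = 683564.13331
P_0 = D_1/(1+r)^1 + D_2/(1+r)^2 + D_3/(1+r)^3 + TV/(1+r)^3
    = 48370.74468 + 50643.48357 + 53023.00895 + 476268.62023 = 628305.85743

$628305.86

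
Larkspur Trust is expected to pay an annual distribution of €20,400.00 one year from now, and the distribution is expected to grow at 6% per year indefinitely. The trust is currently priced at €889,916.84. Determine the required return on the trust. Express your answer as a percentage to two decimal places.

P = D₁/(r − g) ⇒ r = D₁/P + g = €20,400.0000/€889,916.84 + 0.06 = 0.022923 + 0.06 = 0.082923

8.29%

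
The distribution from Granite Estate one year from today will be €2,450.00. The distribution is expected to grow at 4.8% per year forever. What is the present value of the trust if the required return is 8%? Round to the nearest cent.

Growing perpetuity: P = D₁ / (r − g) = €2,450.0000 / (0.08 − 0.048) = €76,562.50

€76562.50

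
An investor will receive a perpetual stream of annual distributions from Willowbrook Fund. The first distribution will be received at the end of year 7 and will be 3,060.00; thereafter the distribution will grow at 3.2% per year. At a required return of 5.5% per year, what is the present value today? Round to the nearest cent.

Value at end of year 6: C₁ / (r − g) = 3,060.00 / (0.055 − 0.032) = 133,043.4783
Discount to today: PV = 133,043.4783 / (1 + 0.055)^6 = 133,043.4783 / 1.378843 = 96,489.23

96489.23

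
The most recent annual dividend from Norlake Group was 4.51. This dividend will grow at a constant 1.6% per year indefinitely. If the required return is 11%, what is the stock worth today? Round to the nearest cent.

D₁ = D₀ × (1 + g) = 4.51 × 1.016 = 4.5822
Growing perpetuity: P = D₁ / (r − g) = 4.5822 / (0.11 − 0.016) = 48.75

48.75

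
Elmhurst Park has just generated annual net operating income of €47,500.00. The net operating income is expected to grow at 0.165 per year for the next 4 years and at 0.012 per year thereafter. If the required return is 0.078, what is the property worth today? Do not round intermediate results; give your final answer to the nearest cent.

D_1 = 55337.50000
D_2 = 64468.18750
D_3 = 75105.43844
D_4 = 87497.83578
Terminal value at year 4: TV = D_4×(1+g_2)/(r−g_2) = 88547.80981/0.066 = 1341633.48196
P_0 = D_1/(1+r)^1 + D_2/(1+r)^2 + D_3/(1+r)^3 + D_4/(1+r)^4 + TV/(1+r)^4
    = 51333.48794 + 55476.35756 + 59953.57751 + 64792.13154 + 993479.35031 = 1225034.90487

€1225034.90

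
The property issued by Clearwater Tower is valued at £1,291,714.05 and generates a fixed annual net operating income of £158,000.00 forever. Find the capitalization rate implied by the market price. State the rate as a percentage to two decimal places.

P = C/r ⇒ r = C/P = £158,000.00/£1,291,714.05 = 0.122318

12.23%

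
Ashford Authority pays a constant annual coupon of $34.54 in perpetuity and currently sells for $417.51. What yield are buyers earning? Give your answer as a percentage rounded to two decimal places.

8.27%

P = C/r ⇒ r = C/P = $34.54/$417.51 = 0.082729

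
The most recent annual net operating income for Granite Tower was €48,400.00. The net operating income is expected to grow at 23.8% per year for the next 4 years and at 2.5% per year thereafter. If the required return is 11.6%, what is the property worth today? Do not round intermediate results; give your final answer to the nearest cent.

€1078187.07

D_1 = 59919.20000
D_2 = 74179.96960
D_3 = 91834.80236
D_4 = 113691.48533
Terminal value at year 4: TV = D_4×(1+g_2)/(r−g_2) = 116533.77246/0.091 = 1280590.90616
P_0 = D_1/(1+r)^1 + D_2/(1+r)^2 + D_3/(1+r)^3 + D_4/(1+r)^4 + TV/(1+r)^4
    = 53691.03943 + 59560.48997 + 66071.58296 + 73294.46210 + 825569.49073 = 1078187.06520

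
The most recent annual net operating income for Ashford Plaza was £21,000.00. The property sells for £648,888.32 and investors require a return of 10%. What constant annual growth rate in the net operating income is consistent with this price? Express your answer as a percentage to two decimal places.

P = D₀(1+g)/(r−g) ⇒ P(r−g) = D₀(1+g) ⇒ g(P+D₀) = P·r − D₀
g = (P·r − D₀)/(P + D₀) = (£648,888.32×0.1 − £21,000.00) / (£648,888.32 + £21,000.00) = 0.065517

6.55%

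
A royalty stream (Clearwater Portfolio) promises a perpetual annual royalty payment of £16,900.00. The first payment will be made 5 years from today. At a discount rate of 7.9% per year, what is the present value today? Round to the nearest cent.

Value at end of year 4: C / r = £16,900.00 / 0.079 = £213,924.0506
Discount to today: PV = £213,924.0506 / (1 + 0.079)^4 = £213,924.0506 / 1.355457 = £157,824.29

£157824.29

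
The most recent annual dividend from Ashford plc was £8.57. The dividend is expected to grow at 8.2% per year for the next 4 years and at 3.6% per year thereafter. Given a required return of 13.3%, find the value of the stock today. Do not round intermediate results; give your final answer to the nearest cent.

£106.72

D_1 = 9.27274
D_2 = 10.03310
D_3 = 10.85582
D_4 = 11.74600
Terminal value at year 4: TV = D_4×(1+g_2)/(r−g_2) = 12.16885/0.097 = 125.45209
P_0 = D_1/(1+r)^1 + D_2/(1+r)^2 + D_3/(1+r)^3 + D_4/(1+r)^4 + TV/(1+r)^4
    = 8.18424 + 7.81584 + 7.46402 + 7.12804 + 76.13042 = 106.72256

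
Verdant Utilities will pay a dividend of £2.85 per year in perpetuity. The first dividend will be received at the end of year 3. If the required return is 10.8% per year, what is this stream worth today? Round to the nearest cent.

Value at end of year 2: C / r = £2.85 / 0.108 = £26.3889
Discount to today: PV = £26.3889 / (1 + 0.108)^2 = £26.3889 / 1.227664 = £21.50

£21.50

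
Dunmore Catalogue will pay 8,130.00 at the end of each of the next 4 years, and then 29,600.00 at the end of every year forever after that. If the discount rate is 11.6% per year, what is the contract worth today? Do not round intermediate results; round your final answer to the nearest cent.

PV of 4-year annuity: 8,130.00 × [1 − (1+0.116)^−4] / 0.116 = 24903.13254
Perpetuity value at year 4: 29,600.00 / 0.116 = 255172.41379
PV of perpetuity: 255172.41379 / (1+0.116)^4 = 164504.18216
Total PV = 24903.13254 + 164504.18216 = 189407.31470

189407.31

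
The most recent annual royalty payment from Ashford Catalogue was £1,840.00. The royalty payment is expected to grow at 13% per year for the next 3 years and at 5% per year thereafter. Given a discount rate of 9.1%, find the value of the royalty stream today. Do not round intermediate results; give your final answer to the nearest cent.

D_1 = 2079.20000
D_2 = 2349.49600
D_3 = 2654.93048
Terminal value at year 3: TV = D_3×(1+g_2)/(r−g_2) = 2787.67700/0.041 = 67992.12205
P_0 = D_1/(1+r)^1 + D_2/(1+r)^2 + D_3/(1+r)^3 + TV/(1+r)^3
    = 1905.77452 + 1973.90028 + 2044.46134 + 52358.15616 = 58282.29229

£58282.29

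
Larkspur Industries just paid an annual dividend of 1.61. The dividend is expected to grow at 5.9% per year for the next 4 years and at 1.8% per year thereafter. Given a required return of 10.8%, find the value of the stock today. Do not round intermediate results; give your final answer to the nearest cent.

D_1 = 1.70499
D_2 = 1.80558
D_3 = 1.91211
D_4 = 2.02493
Terminal value at year 4: TV = D_4×(1+g_2)/(r−g_2) = 2.06138/0.09 = 22.90419
P_0 = D_1/(1+r)^1 + D_2/(1+r)^2 + D_3/(1+r)^3 + D_4/(1+r)^4 + TV/(1+r)^4
    = 1.53880 + 1.47075 + 1.40571 + 1.34354 + 15.19693 = 20.95573

20.96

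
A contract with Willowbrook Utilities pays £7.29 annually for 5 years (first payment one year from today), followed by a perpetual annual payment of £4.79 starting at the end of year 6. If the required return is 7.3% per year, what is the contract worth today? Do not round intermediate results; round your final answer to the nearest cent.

PV of 5-year annuity: £7.29 × [1 − (1+0.073)^−5] / 0.073 = 29.65187
Perpetuity value at year 5: £4.79 / 0.073 = 65.61644
PV of perpetuity: 65.61644 / (1+0.073)^5 = 46.13325
Total PV = 29.65187 + 46.13325 = 75.78512

£75.79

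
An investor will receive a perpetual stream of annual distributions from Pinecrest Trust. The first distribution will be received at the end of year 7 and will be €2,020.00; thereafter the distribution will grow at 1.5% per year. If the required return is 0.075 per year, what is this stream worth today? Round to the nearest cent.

€21814.70

Value at end of year 6: C₁ / (r − g) = €2,020.00 / (0.075 − 0.015) = €33,666.6667
Discount to today: PV = €33,666.6667 / (1 + 0.075)^6 = €33,666.6667 / 1.543302 = €21,814.70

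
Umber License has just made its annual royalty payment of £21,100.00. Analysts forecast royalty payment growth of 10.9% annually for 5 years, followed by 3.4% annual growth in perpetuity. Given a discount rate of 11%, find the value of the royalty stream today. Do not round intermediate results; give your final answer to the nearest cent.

£390995.47

D_1 = 23399.90000
D_2 = 25950.48910
D_3 = 28779.09241
D_4 = 31916.01348
D_5 = 35394.85895
Terminal value at year 5: TV = D_5×(1+g_2)/(r−g_2) = 36598.28416/0.076 = 481556.37051
P_0 = D_1/(1+r)^1 + D_2/(1+r)^2 + D_3/(1+r)^3 + D_4/(1+r)^4 + D_5/(1+r)^5 + TV/(1+r)^5
    = 21080.99099 + 21061.99911 + 21043.02433 + 21024.06665 + 21005.12605 + 285780.26762 = 390995.47476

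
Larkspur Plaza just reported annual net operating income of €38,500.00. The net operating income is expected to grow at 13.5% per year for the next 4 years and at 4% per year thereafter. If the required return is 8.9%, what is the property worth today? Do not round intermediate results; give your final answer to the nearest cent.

D_1 = 43697.50000
D_2 = 49596.66250
D_3 = 56292.21194
D_4 = 63891.66055
Terminal value at year 4: TV = D_4×(1+g_2)/(r−g_2) = 66447.32697/0.049 = 1356067.89737
P_0 = D_1/(1+r)^1 + D_2/(1+r)^2 + D_3/(1+r)^3 + D_4/(1+r)^4 + TV/(1+r)^4
    = 40126.26263 + 41821.21954 + 43587.77243 + 45428.94556 + 964206.19142 = 1135170.39157

€1135170.39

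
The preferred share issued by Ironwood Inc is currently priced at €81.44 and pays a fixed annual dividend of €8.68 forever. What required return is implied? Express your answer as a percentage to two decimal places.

10.66%

P = C/r ⇒ r = C/P = €8.68/€81.44 = 0.106582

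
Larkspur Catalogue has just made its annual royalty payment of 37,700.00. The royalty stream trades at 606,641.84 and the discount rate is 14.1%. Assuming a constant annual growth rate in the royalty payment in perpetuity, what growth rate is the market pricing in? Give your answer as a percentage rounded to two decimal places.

7.42%

P = D₀(1+g)/(r−g) ⇒ P(r−g) = D₀(1+g) ⇒ g(P+D₀) = P·r − D₀
g = (P·r − D₀)/(P + D₀) = (606,641.84×0.141 − 37,700.00) / (606,641.84 + 37,700.00) = 0.074241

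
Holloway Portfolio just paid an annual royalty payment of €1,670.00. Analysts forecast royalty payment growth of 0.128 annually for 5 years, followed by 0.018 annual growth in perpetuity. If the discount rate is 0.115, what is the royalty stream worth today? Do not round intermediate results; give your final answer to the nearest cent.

D_1 = 1883.76000
D_2 = 2124.88128
D_3 = 2396.86608
D_4 = 2703.66494
D_5 = 3049.73406
Terminal value at year 5: TV = D_5×(1+g_2)/(r−g_2) = 3104.62927/0.097 = 32006.48730
P_0 = D_1/(1+r)^1 + D_2/(1+r)^2 + D_3/(1+r)^3 + D_4/(1+r)^4 + D_5/(1+r)^5 + TV/(1+r)^5
    = 1689.47085 + 1709.16872 + 1729.09625 + 1749.25611 + 1769.65103 + 18572.21387 = 27218.85683

€27218.86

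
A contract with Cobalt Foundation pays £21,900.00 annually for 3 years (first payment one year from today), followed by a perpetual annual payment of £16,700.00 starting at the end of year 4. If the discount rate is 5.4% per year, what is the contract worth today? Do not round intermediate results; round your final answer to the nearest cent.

PV of 3-year annuity: £21,900.00 × [1 − (1+0.054)^−3] / 0.054 = 59194.92438
Perpetuity value at year 3: £16,700.00 / 0.054 = 309259.25926
PV of perpetuity: 309259.25926 / (1+0.054)^3 = 264119.75071
Total PV = 59194.92438 + 264119.75071 = 323314.67509

£323314.68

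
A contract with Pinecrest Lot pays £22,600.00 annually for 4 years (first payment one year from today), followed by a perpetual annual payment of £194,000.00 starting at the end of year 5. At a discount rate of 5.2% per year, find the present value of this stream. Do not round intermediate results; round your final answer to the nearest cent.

PV of 4-year annuity: £22,600.00 × [1 − (1+0.052)^−4] / 0.052 = 79767.56891
Perpetuity value at year 4: £194,000.00 / 0.052 = 3730769.23077
PV of perpetuity: 3730769.23077 / (1+0.052)^4 = 3046038.77201
Total PV = 79767.56891 + 3046038.77201 = 3125806.34092

£3125806.34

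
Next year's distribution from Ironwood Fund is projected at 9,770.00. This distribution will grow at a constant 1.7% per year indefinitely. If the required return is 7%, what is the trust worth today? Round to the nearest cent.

184339.62

Growing perpetuity: P = D₁ / (r − g) = 9,770.0000 / (0.07 − 0.017) = 184,339.62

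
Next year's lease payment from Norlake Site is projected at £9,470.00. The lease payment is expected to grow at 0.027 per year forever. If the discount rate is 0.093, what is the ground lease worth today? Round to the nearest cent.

£143484.85

Growing perpetuity: P = D₁ / (r − g) = £9,470.0000 / (0.093 − 0.027) = £143,484.85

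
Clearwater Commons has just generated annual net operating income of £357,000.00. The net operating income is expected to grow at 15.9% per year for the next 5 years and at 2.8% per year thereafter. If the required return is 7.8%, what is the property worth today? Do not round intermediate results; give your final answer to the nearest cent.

D_1 = 413763.00000
D_2 = 479551.31700
D_3 = 555799.97640
D_4 = 644172.17265
D_5 = 746595.54810
Terminal value at year 5: TV = D_5×(1+g_2)/(r−g_2) = 767500.22345/0.05 = 15350004.46899
P_0 = D_1/(1+r)^1 + D_2/(1+r)^2 + D_3/(1+r)^3 + D_4/(1+r)^4 + D_5/(1+r)^5 + TV/(1+r)^5
    = 383824.67532 + 412664.93386 + 443672.22481 + 477009.37714 + 512851.45464 + 10544225.90739 = 12774248.57316

£12774248.57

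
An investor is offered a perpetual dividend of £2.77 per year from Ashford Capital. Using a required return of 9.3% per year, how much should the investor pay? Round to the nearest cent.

£29.78

Level perpetuity: PV = C / r = £2.77 / 0.093 = £29.78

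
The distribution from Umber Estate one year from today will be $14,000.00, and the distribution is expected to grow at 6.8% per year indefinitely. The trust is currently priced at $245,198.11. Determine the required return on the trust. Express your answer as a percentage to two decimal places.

P = D₁/(r − g) ⇒ r = D₁/P + g = $14,000.0000/$245,198.11 + 0.068 = 0.057097 + 0.068 = 0.125097

12.51%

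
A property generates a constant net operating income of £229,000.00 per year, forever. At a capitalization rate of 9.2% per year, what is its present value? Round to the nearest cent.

Level perpetuity: PV = C / r = £229,000.00 / 0.092 = £2,489,130.43

£2489130.43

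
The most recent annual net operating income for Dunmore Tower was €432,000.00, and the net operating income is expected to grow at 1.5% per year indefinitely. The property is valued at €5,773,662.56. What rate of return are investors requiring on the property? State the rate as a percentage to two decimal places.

D₁ = €432,000.00 × 1.015 = €438,480.0000
P = D₁/(r − g) ⇒ r = D₁/P + g = €438,480.0000/€5,773,662.56 + 0.015 = 0.075945 + 0.015 = 0.090945

9.09%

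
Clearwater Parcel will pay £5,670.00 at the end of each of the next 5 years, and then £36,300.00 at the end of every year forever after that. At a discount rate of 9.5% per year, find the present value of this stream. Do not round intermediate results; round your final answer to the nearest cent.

£264494.98

PV of 5-year annuity: £5,670.00 × [1 − (1+0.095)^−5] / 0.095 = 21771.14882
Perpetuity value at year 5: £36,300.00 / 0.095 = 382105.26316
PV of perpetuity: 382105.26316 / (1+0.095)^5 = 242723.83421
Total PV = 21771.14882 + 242723.83421 = 264494.98303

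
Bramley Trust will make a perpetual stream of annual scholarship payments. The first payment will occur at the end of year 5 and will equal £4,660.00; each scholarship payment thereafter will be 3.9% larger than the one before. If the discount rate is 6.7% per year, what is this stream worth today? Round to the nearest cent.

Value at end of year 4: C₁ / (r − g) = £4,660.00 / (0.067 − 0.039) = £166,428.5714
Discount to today: PV = £166,428.5714 / (1 + 0.067)^4 = £166,428.5714 / 1.296157 = £128,401.53

£128401.53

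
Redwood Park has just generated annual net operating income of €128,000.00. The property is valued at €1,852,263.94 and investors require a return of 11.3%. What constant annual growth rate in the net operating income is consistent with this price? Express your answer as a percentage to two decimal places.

4.11%

P = D₀(1+g)/(r−g) ⇒ P(r−g) = D₀(1+g) ⇒ g(P+D₀) = P·r − D₀
g = (P·r − D₀)/(P + D₀) = (€1,852,263.94×0.113 − €128,000.00) / (€1,852,263.94 + €128,000.00) = 0.041058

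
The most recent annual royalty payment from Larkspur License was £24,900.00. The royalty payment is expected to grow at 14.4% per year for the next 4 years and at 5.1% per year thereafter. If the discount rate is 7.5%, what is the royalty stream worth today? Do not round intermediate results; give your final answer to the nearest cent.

D_1 = 28485.60000
D_2 = 32587.52640
D_3 = 37280.13020
D_4 = 42648.46895
Terminal value at year 4: TV = D_4×(1+g_2)/(r−g_2) = 44823.54087/0.024 = 1867647.53613
P_0 = D_1/(1+r)^1 + D_2/(1+r)^2 + D_3/(1+r)^3 + D_4/(1+r)^4 + TV/(1+r)^4
    = 26498.23256 + 28199.04935 + 30009.03484 + 31935.19614 + 1398495.46449 = 1515136.97738

£1515136.98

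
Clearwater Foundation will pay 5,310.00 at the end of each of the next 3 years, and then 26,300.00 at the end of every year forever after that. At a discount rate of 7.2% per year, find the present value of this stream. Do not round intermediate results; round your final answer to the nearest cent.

PV of 3-year annuity: 5,310.00 × [1 − (1+0.072)^−3] / 0.072 = 13884.35465
Perpetuity value at year 3: 26,300.00 / 0.072 = 365277.77778
PV of perpetuity: 365277.77778 / (1+0.072)^3 = 296509.69356
Total PV = 13884.35465 + 296509.69356 = 310394.04821

310394.05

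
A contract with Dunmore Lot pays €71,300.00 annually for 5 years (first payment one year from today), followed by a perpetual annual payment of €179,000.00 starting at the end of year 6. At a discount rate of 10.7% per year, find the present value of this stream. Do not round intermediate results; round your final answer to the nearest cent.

€1271826.80

PV of 5-year annuity: €71,300.00 × [1 − (1+0.107)^−5] / 0.107 = 265518.28351
Perpetuity value at year 5: €179,000.00 / 0.107 = 1672897.19626
PV of perpetuity: 1672897.19626 / (1+0.107)^5 = 1006308.51815
Total PV = 265518.28351 + 1006308.51815 = 1271826.80167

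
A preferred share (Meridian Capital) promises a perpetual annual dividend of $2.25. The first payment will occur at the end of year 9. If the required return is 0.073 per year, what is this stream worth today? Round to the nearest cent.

Value at end of year 8: C / r = $2.25 / 0.073 = $30.8219
Discount to today: PV = $30.8219 / (1 + 0.073)^8 = $30.8219 / 1.757105 = $17.54

$17.54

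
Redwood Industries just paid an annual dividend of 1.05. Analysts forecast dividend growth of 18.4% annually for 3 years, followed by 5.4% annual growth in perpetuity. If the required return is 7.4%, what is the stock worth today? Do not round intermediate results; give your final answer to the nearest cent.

77.98

D_1 = 1.24320
D_2 = 1.47195
D_3 = 1.74279
Terminal value at year 3: TV = D_3×(1+g_2)/(r−g_2) = 1.83690/0.02 = 91.84489
P_0 = D_1/(1+r)^1 + D_2/(1+r)^2 + D_3/(1+r)^3 + TV/(1+r)^3
    = 1.15754 + 1.27610 + 1.40680 + 74.13822 = 77.97866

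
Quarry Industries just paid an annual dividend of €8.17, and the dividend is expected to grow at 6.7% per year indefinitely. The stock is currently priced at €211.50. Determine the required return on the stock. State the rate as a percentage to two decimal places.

10.82%

D₁ = €8.17 × 1.067 = €8.7174
P = D₁/(r − g) ⇒ r = D₁/P + g = €8.7174/€211.50 + 0.067 = 0.041217 + 0.067 = 0.108217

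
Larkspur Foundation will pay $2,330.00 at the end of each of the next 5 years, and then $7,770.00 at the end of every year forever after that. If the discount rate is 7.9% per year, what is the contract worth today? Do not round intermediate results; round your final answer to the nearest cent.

$76576.72

PV of 5-year annuity: $2,330.00 × [1 − (1+0.079)^−5] / 0.079 = 9327.58529
Perpetuity value at year 5: $7,770.00 / 0.079 = 98354.43038
PV of perpetuity: 98354.43038 / (1+0.079)^5 = 67249.13524
Total PV = 9327.58529 + 67249.13524 = 76576.72053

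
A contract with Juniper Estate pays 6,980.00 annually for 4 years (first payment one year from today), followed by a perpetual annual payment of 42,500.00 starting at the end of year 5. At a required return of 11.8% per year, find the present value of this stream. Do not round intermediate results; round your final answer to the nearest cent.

251826.82

PV of 4-year annuity: 6,980.00 × [1 − (1+0.118)^−4] / 0.118 = 21290.31135
Perpetuity value at year 4: 42,500.00 / 0.118 = 360169.49153
PV of perpetuity: 360169.49153 / (1+0.118)^4 = 230536.50696
Total PV = 21290.31135 + 230536.50696 = 251826.81831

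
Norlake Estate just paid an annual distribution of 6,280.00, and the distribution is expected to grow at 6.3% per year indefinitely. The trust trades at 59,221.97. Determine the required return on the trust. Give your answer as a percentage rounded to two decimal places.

17.57%

D₁ = 6,280.00 × 1.063 = 6,675.6400
P = D₁/(r − g) ⇒ r = D₁/P + g = 6,675.6400/59,221.97 + 0.063 = 0.112722 + 0.063 = 0.175722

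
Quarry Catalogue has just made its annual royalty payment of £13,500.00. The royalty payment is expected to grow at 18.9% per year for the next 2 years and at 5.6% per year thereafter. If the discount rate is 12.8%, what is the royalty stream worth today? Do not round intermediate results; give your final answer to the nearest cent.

D_1 = 16051.50000
D_2 = 19085.23350
Terminal value at year 2: TV = D_2×(1+g_2)/(r−g_2) = 20154.00658/0.072 = 279916.75800
P_0 = D_1/(1+r)^1 + D_2/(1+r)^2 + TV/(1+r)^2
    = 14230.05319 + 14999.58621 + 219993.93108 = 249223.57048

£249223.57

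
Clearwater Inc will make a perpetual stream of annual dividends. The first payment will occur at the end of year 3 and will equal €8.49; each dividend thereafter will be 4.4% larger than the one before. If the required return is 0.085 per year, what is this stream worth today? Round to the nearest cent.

Value at end of year 2: C₁ / (r − g) = €8.49 / (0.085 − 0.044) = €207.0732
Discount to today: PV = €207.0732 / (1 + 0.085)^2 = €207.0732 / 1.177225 = €175.90

€175.90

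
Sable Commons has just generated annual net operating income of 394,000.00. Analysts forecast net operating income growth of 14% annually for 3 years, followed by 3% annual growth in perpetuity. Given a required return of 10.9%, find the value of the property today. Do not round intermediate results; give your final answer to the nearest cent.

D_1 = 449160.00000
D_2 = 512042.40000
D_3 = 583728.33600
Terminal value at year 3: TV = D_3×(1+g_2)/(r−g_2) = 601240.18608/0.079 = 7610635.26684
P_0 = D_1/(1+r)^1 + D_2/(1+r)^2 + D_3/(1+r)^3 + TV/(1+r)^3
    = 405013.52570 + 416334.91370 + 427972.76972 + 5579898.13688 = 6829219.34600

6829219.35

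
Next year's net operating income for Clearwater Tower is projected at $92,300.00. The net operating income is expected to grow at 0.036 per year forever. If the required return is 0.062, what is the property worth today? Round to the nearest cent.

$3550000.00

Growing perpetuity: P = D₁ / (r − g) = $92,300.0000 / (0.062 − 0.036) = $3,550,000.00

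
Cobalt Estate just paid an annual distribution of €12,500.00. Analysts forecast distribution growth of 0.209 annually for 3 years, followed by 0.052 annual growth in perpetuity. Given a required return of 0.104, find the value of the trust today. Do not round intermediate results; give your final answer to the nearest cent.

D_1 = 15112.50000
D_2 = 18271.01250
D_3 = 22089.65411
Terminal value at year 3: TV = D_3×(1+g_2)/(r−g_2) = 23238.31613/0.052 = 446890.69474
P_0 = D_1/(1+r)^1 + D_2/(1+r)^2 + D_3/(1+r)^3 + TV/(1+r)^3
    = 13688.85870 + 14990.78819 + 16416.54250 + 332119.28294 = 377215.47233

€377215.47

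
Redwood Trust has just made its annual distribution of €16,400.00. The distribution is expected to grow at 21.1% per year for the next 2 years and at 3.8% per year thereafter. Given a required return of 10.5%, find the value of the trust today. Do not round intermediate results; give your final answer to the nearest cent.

D_1 = 19860.40000
D_2 = 24050.94440
Terminal value at year 2: TV = D_2×(1+g_2)/(r−g_2) = 24964.88029/0.067 = 372610.15354
P_0 = D_1/(1+r)^1 + D_2/(1+r)^2 + TV/(1+r)^2
    = 17973.21267 + 19697.33986 + 305161.77272 = 342832.32525

€342832.33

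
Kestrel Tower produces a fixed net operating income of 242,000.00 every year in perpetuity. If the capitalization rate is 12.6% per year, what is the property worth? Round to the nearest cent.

Level perpetuity: PV = C / r = 242,000.00 / 0.126 = 1,920,634.92

1920634.92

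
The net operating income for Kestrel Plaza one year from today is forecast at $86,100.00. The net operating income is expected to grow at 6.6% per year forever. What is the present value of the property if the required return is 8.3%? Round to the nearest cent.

Growing perpetuity: P = D₁ / (r − g) = $86,100.0000 / (0.083 − 0.066) = $5,064,705.88

$5064705.88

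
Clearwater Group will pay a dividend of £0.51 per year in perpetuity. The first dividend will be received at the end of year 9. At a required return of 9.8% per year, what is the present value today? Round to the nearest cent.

£2.46

Value at end of year 8: C / r = £0.51 / 0.098 = £5.2041
Discount to today: PV = £5.2041 / (1 + 0.098)^8 = £5.2041 / 2.112607 = £2.46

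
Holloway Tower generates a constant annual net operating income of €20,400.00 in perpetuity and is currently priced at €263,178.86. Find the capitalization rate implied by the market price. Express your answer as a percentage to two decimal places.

7.75%

P = C/r ⇒ r = C/P = €20,400.00/€263,178.86 = 0.077514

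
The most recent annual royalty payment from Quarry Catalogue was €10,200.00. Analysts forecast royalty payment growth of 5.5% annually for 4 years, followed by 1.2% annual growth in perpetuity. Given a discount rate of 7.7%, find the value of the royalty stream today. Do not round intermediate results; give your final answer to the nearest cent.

D_1 = 10761.00000
D_2 = 11352.85500
D_3 = 11977.26202
D_4 = 12636.01144
Terminal value at year 4: TV = D_4×(1+g_2)/(r−g_2) = 12787.64357/0.065 = 196732.97806
P_0 = D_1/(1+r)^1 + D_2/(1+r)^2 + D_3/(1+r)^3 + D_4/(1+r)^4 + TV/(1+r)^4
    = 9991.64345 + 9787.54303 + 9587.61179 + 9391.76457 + 146222.54986 = 184981.11270

€184981.11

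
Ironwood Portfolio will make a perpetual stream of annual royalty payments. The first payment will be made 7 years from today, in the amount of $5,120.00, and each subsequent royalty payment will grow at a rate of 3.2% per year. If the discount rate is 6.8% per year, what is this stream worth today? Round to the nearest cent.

Value at end of year 6: C₁ / (r − g) = $5,120.00 / (0.068 − 0.032) = $142,222.2222
Discount to today: PV = $142,222.2222 / (1 + 0.068)^6 = $142,222.2222 / 1.483978 = $95,838.49

$95838.49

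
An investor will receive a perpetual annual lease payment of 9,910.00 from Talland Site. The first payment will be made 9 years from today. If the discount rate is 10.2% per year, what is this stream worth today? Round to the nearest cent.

44670.49

Value at end of year 8: C / r = 9,910.00 / 0.102 = 97,156.8627
Discount to today: PV = 97,156.8627 / (1 + 0.102)^8 = 97,156.8627 / 2.174967 = 44,670.49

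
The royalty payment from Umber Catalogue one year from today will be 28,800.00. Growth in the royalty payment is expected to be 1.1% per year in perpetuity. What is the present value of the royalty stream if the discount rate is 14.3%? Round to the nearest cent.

218181.82

Growing perpetuity: P = D₁ / (r − g) = 28,800.0000 / (0.143 − 0.011) = 218,181.82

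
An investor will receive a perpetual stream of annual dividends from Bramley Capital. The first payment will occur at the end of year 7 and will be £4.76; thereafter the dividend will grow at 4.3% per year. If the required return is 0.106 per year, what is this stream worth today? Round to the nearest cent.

Value at end of year 6: C₁ / (r − g) = £4.76 / (0.106 − 0.043) = £75.5556
Discount to today: PV = £75.5556 / (1 + 0.106)^6 = £75.5556 / 1.830336 = £41.28

£41.28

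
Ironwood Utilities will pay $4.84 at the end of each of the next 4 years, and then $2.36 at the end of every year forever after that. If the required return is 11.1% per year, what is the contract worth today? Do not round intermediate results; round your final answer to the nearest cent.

PV of 4-year annuity: $4.84 × [1 − (1+0.111)^−4] / 0.111 = 14.98383
Perpetuity value at year 4: $2.36 / 0.111 = 21.26126
PV of perpetuity: 21.26126 / (1+0.111)^4 = 13.95509
Total PV = 14.98383 + 13.95509 = 28.93893

$28.94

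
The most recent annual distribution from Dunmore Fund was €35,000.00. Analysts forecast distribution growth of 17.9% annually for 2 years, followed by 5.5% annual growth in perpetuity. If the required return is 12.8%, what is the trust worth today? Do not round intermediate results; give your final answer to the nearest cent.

€627414.02

D_1 = 41265.00000
D_2 = 48651.43500
Terminal value at year 2: TV = D_2×(1+g_2)/(r−g_2) = 51327.26392/0.073 = 703113.20445
P_0 = D_1/(1+r)^1 + D_2/(1+r)^2 + TV/(1+r)^2
    = 36582.44681 + 38236.44041 + 552595.13201 = 627414.01924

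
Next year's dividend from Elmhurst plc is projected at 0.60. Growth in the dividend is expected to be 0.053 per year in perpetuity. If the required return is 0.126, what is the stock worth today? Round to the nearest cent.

Growing perpetuity: P = D₁ / (r − g) = 0.6000 / (0.126 − 0.053) = 8.22

8.22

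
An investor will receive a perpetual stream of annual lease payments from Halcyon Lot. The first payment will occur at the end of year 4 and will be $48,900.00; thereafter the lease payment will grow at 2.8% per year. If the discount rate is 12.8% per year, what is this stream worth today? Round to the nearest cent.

$340707.40

Value at end of year 3: C₁ / (r − g) = $48,900.00 / (0.128 − 0.028) = $489,000.0000
Discount to today: PV = $489,000.0000 / (1 + 0.128)^3 = $489,000.0000 / 1.435249 = $340,707.40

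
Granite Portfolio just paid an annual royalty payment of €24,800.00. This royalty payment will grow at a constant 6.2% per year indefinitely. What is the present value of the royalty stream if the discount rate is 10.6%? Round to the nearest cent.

€598581.82

D₁ = D₀ × (1 + g) = €24,800.00 × 1.062 = €26,337.6000
Growing perpetuity: P = D₁ / (r − g) = €26,337.6000 / (0.106 − 0.062) = €598,581.82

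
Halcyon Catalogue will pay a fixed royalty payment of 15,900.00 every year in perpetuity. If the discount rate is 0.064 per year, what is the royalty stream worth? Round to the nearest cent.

Level perpetuity: PV = C / r = 15,900.00 / 0.064 = 248,437.50

248437.50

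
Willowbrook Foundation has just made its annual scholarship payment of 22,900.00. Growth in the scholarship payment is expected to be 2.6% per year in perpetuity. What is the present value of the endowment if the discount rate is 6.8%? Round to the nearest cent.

559414.29

D₁ = D₀ × (1 + g) = 22,900.00 × 1.026 = 23,495.4000
Growing perpetuity: P = D₁ / (r − g) = 23,495.4000 / (0.068 − 0.026) = 559,414.29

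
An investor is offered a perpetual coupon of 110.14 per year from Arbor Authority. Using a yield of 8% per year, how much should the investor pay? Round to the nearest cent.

Level perpetuity: PV = C / r = 110.14 / 0.08 = 1,376.75

1376.75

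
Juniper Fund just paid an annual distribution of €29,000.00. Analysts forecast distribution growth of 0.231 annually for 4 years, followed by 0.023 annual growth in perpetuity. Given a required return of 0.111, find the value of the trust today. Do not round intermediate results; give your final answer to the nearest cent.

D_1 = 35699.00000
D_2 = 43945.46900
D_3 = 54096.87234
D_4 = 66593.24985
Terminal value at year 4: TV = D_4×(1+g_2)/(r−g_2) = 68124.89460/0.088 = 774146.52950
P_0 = D_1/(1+r)^1 + D_2/(1+r)^2 + D_3/(1+r)^3 + D_4/(1+r)^4 + TV/(1+r)^4
    = 32132.31323 + 35602.95012 + 39448.45329 + 43709.31233 + 508120.75582 = 659013.78479

€659013.78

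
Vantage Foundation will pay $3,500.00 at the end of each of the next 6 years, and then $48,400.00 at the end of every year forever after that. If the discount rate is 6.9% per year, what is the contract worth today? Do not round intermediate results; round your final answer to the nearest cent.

PV of 6-year annuity: $3,500.00 × [1 − (1+0.069)^−6] / 0.069 = 16734.51576
Perpetuity value at year 6: $48,400.00 / 0.069 = 701449.27536
PV of perpetuity: 701449.27536 / (1+0.069)^6 = 470034.82883
Total PV = 16734.51576 + 470034.82883 = 486769.34459

$486769.34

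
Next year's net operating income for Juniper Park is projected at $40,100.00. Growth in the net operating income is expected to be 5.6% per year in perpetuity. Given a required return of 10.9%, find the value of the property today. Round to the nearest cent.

$756603.77

Growing perpetuity: P = D₁ / (r − g) = $40,100.0000 / (0.109 − 0.056) = $756,603.77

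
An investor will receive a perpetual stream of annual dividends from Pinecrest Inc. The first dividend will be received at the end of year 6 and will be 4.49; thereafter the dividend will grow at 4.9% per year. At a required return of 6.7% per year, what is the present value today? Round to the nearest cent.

Value at end of year 5: C₁ / (r − g) = 4.49 / (0.067 − 0.049) = 249.4444
Discount to today: PV = 249.4444 / (1 + 0.067)^5 = 249.4444 / 1.383000 = 180.36

180.36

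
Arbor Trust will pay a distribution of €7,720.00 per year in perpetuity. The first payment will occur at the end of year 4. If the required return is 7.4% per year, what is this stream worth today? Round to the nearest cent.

Value at end of year 3: C / r = €7,720.00 / 0.074 = €104,324.3243
Discount to today: PV = €104,324.3243 / (1 + 0.074)^3 = €104,324.3243 / 1.238833 = €84,211.76

€84211.76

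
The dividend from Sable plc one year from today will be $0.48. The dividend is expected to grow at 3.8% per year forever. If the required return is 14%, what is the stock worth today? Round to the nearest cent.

Growing perpetuity: P = D₁ / (r − g) = $0.4800 / (0.14 − 0.038) = $4.71

$4.71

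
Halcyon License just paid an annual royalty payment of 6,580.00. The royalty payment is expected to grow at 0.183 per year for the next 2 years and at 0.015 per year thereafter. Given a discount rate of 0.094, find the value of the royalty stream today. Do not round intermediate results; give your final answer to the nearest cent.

D_1 = 7784.14000
D_2 = 9208.63762
Terminal value at year 2: TV = D_2×(1+g_2)/(r−g_2) = 9346.76718/0.079 = 118313.50866
P_0 = D_1/(1+r)^1 + D_2/(1+r)^2 + TV/(1+r)^2
    = 7115.30165 + 7694.15160 + 98855.23886 = 113664.69211

113664.69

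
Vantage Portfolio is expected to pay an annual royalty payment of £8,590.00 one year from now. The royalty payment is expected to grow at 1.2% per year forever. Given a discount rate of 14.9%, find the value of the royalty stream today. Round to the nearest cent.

£62700.73

Growing perpetuity: P = D₁ / (r − g) = £8,590.0000 / (0.149 − 0.012) = £62,700.73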